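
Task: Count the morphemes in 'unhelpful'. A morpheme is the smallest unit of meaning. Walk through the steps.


Decomposition: un- (prefix) + help (root) + -ful (suffix) = 3 morpheme(s)

3 morphemes


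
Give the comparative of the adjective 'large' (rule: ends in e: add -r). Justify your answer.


Apply comparative formation (ends in e: add -r): 'large' -> 'larger'.

larger


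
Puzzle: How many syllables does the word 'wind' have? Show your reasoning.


Break 'wind' into syllables: wind -> wind = 1 syllable

1 syllable


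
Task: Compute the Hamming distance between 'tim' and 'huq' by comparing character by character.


Alignment:
Position 1: 't' vs 'h' = DIFFER
Position 2: 'i' vs 'u' = DIFFER
Position 3: 'm' vs 'q' = DIFFER
Total differences: 3

3


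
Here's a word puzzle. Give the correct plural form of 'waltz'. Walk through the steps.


Apply rule: Add -es (sibilant/fricative ending). 'waltz' becomes 'waltzes'.

waltzes


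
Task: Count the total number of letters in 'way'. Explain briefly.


Spell out 'way' and number each letter: w(1), a(2), y(3). Total: 3 letters.

3


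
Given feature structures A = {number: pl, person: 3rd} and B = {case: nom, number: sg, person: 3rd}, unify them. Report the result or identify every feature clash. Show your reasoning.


Compare features:
case: A=_ vs B=nom -> unified: nom
number: A=pl vs B=sg -> CLASH
person: A=3rd vs B=3rd -> unified: 3rd
Clash detected on feature 'number' (pl vs sg); unification fails.

CLASH on 'number' (pl vs sg)


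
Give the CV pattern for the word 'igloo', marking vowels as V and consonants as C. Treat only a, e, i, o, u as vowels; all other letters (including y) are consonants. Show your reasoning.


Letter mapping: i = V, g = C, l = C, o = V, o = V.

VCCVV


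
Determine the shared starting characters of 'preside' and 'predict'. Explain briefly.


Compare from the start: 3 characters match: 'pre'. Mismatch at position 4: 's' vs 'd'.

pre


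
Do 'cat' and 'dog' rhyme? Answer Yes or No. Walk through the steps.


Rime (stressed vowel + following sounds) of 'cat': -at = /æt/
Rime of 'dog': -og = /ɒg/
/æt/ and /ɒg/ are different ending sounds, so the words do not rhyme.

No


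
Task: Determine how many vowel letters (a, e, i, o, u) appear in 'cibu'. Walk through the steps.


Vowels in 'cibu': i, u = 2 vowels.

2


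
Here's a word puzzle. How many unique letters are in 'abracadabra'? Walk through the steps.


Unique letters in 'abracadabra': {a, b, c, d, r} = 5 distinct letters.

5


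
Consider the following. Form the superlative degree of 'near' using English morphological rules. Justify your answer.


Apply superlative formation (add -est): 'near' -> 'nearest'.

nearest


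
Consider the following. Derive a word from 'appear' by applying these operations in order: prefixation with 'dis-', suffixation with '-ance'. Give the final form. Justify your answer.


Step 1: Add prefix 'dis-' to 'appear' = 'disappear'
Step 2: Add suffix '-ance' to 'disappear' = 'disappearance'

disappearance


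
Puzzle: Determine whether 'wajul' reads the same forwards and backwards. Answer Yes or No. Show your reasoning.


Forward: 'wajul'
Reversed: 'lujaw'
They differ.

No


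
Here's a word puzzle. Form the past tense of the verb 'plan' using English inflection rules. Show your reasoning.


Apply rule: Double final consonant and add -ed. 'plan' becomes 'planned'.

planned


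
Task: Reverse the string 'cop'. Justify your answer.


Reverse 'cop' character by character: 'poc'.

poc


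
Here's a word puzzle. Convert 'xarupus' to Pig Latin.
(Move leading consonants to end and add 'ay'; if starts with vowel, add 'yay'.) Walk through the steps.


'xarupus': move consonant cluster 'x' to end and add 'ay': 'arupusxay'.

arupusxay


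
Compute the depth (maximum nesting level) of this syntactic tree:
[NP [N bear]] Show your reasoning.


Count bracket nesting levels:
'[' at pos 0: depth = 1
'[' at pos 4: depth = 2
Maximum depth reached: 2

2


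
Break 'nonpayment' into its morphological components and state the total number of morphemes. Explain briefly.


Step 1: Identify prefix: 'non' (meaning: not)
Step 2: Identify root: 'pay'
Step 3: Identify suffix(es): 'ment'
Decomposition: non- (prefix: not) + pay (root) + -ment (suffix: action/result)
Total morphemes: 3

3 morphemes (non- (prefix: not) + pay (root) + -ment (suffix: action/result))


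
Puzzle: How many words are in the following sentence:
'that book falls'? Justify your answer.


Split into words: that | book | falls = 3 words.

3


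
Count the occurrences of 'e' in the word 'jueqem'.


Letter 'e' in 'jueqem': found at position(s) 3, 5 = 2 occurrence(s).

2


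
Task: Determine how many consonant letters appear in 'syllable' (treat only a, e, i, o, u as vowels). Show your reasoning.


Consonants in 'syllable': s, y, l, l, b, l = 6 consonants.

6


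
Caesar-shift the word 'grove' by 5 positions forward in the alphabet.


Shift each letter by 5: g -> l, r -> w, o -> t, v -> a, e -> j. Result: 'lwtaj'.

lwtaj


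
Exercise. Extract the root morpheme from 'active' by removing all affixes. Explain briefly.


Remove suffix '-ive' from 'active' to get root 'act'.

act


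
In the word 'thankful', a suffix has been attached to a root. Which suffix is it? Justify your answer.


The word 'thankful' = 'thank' (root) + '-ful' (suffix). The suffix is '-ful'.

ful


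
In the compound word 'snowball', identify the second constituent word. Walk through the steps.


Split 'snowball' into 'snow' + 'ball'. The second part is 'ball'.

ball


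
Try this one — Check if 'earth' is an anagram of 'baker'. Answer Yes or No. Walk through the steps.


Sorted letters of 'earth': 'aehrt'
Sorted letters of 'baker': 'abekr'
They do not match.

No


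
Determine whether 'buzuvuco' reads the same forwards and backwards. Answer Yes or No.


Forward: 'buzuvuco'
Reversed: 'ocuvuzub'
They differ.

No


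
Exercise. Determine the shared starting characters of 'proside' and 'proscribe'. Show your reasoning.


Compare from the start: 4 characters match: 'pros'. Mismatch at position 5: 'i' vs 'c'.

pros


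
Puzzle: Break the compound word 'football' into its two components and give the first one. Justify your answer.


Split 'football' into 'foot' + 'ball'. The first part is 'foot'.

foot


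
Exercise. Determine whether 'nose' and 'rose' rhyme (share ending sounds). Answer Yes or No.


Rime (stressed vowel + following sounds) of 'nose': -ose = /oʊz/
Rime of 'rose': -ose = /oʊz/
/oʊz/ and /oʊz/ are the same ending sound, so the words rhyme.

Yes


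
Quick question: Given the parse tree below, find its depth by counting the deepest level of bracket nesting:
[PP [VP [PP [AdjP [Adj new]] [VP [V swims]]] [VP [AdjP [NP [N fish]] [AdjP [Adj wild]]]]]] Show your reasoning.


Count bracket nesting levels:
'[' at pos 0: depth = 1
'[' at pos 4: depth = 2
'[' at pos 8: depth = 3
'[' at pos 12: depth = 4
'[' at pos 18: depth = 5
'[' at pos 29: depth = 4
'[' at pos 33: depth = 5
'[' at pos 45: depth = 3
'[' at pos 49: depth = 4
'[' at pos 55: depth = 5
'[' at pos 59: depth = 6
'[' at pos 69: depth = 5
'[' at pos 75: depth = 6
Maximum depth reached: 6

6


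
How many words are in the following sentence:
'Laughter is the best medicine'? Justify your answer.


Split into words: Laughter | is | the | best | medicine = 5 words.

5


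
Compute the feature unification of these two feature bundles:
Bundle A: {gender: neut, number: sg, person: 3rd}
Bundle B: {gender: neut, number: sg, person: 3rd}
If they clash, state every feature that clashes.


Compare features:
gender: A=neut vs B=neut -> unified: neut
number: A=sg vs B=sg -> unified: sg
person: A=3rd vs B=3rd -> unified: 3rd
No clashes found.

Unified: {gender: neut, number: sg, person: 3rd}


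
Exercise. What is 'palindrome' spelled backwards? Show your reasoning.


Reverse 'palindrome' character by character: 'emordnilap'.

emordnilap


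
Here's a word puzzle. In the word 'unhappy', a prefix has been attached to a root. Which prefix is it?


The word 'unhappy' = 'un' (prefix) + 'happy' (root). The prefix is 'un'.

un


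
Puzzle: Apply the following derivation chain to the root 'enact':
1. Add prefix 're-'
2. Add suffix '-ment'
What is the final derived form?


Step 1: Add prefix 're-' to 'enact' = 'reenact'
Step 2: Add suffix '-ment' to 'reenact' = 'reenactment'

reenactment


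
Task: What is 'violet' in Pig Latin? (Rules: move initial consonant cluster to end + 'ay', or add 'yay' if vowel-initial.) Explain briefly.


'violet': move consonant cluster 'v' to end and add 'ay': 'ioletvay'.

ioletvay


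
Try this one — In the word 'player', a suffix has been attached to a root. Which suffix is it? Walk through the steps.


The word 'player' = 'play' (root) + '-er' (suffix). The suffix is '-er'.

er


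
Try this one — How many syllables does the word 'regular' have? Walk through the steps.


Break 'regular' into syllables: reg-u-lar -> reg | u | lar = 3 syllables

3 syllables


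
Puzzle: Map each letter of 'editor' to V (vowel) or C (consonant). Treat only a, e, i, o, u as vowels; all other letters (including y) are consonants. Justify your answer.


Letter mapping: e = V, d = C, i = V, t = C, o = V, r = C.

VCVCVC


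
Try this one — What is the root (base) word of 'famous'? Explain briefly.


Remove suffix '-ous' from 'famous' to get root 'fame'.

fame


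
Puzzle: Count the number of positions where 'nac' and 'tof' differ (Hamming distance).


Alignment:
Position 1: 'n' vs 't' = DIFFER
Position 2: 'a' vs 'o' = DIFFER
Position 3: 'c' vs 'f' = DIFFER
Total differences: 3

3


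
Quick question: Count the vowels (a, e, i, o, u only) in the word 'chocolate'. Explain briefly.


Vowels in 'chocolate': o, o, a, e = 4 vowels.

4


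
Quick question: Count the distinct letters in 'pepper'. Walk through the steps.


Unique letters in 'pepper': {e, p, r} = 3 distinct letters.

3


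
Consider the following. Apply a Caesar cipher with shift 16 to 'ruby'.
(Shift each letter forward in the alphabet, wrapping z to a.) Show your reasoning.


Shift each letter by 16: r -> h, u -> k, b -> r, y -> o. Result: 'hkro'.

hkro


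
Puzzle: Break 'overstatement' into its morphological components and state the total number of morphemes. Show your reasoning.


Step 1: Identify prefix: 'over' (meaning: excessively)
Step 2: Identify root: 'state'
Step 3: Identify suffix(es): 'ment'
Decomposition: over- (prefix: excessively) + state (root) + -ment (suffix: action/result)
Total morphemes: 3

3 morphemes (over- (prefix: excessively) + state (root) + -ment (suffix: action/result))


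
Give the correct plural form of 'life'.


Apply rule: Change -fe to -ves. 'life' becomes 'lives'.

lives


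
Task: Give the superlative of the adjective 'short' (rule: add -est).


Apply superlative formation (add -est): 'short' -> 'shortest'.

shortest


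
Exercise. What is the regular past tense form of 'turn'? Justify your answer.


Apply rule: Add -ed. 'turn' becomes 'turned'.

turned


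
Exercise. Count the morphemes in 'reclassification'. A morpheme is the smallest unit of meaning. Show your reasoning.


Decomposition: re- (prefix) + class (root) + -ify (suffix) + -ation (suffix) = 4 morpheme(s)

4 morphemes


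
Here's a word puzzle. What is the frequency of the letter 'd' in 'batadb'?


Letter 'd' in 'batadb': found at position(s) 5 = 1 occurrence(s).

1


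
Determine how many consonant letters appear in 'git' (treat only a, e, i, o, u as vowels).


Consonants in 'git': g, t = 2 consonants.

2


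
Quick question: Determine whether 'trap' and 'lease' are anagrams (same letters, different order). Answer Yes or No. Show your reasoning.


Sorted letters of 'trap': 'aprt'
Sorted letters of 'lease': 'aeels'
They do not match.

No


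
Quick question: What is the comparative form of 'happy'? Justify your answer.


Apply comparative formation (consonant + y: change y to i, add -er): 'happy' -> 'happier'.

happier


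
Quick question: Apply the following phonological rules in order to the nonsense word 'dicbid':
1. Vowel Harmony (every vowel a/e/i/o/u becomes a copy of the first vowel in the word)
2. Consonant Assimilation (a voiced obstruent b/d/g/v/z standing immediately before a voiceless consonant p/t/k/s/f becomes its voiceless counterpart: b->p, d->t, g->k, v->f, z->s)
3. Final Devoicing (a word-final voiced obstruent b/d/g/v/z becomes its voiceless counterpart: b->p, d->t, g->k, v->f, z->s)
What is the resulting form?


Starting form: 'dicbid'
Rule 1: Vowel Harmony: all vowels already match. No change.
Rule 2: Consonant Assimilation: no voiced obstruent (b/d/g/v/z) stands immediately before a voiceless consonant (p/t/k/s/f). No change.
Rule 3: Final Devoicing: word-final voiced obstruent 'd' becomes voiceless 't'. 'dicbid' -> 'dicbit'
Final form: 'dicbit'

dicbit


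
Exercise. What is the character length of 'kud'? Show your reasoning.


Spell out 'kud' and number each letter: k(1), u(2), d(3). Total: 3 letters.

3


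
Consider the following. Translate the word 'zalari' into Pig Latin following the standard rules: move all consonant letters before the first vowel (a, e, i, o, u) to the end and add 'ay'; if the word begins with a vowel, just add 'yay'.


'zalari': move consonant cluster 'z' to end and add 'ay': 'alarizay'.

alarizay


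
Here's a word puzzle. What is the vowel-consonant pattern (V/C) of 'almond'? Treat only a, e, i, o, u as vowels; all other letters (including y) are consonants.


Letter mapping: a = V, l = C, m = C, o = V, n = C, d = C.

VCCVCC


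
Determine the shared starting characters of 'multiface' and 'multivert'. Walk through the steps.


Compare from the start: 5 characters match: 'multi'. Mismatch at position 6: 'f' vs 'v'.

multi


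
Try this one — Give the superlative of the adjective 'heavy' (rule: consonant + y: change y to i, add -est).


Apply superlative formation (consonant + y: change y to i, add -est): 'heavy' -> 'heaviest'.

heaviest


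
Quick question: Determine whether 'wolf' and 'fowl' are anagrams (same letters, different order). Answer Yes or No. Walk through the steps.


Sorted letters of 'wolf': 'flow'
Sorted letters of 'fowl': 'flow'
They match.

Yes


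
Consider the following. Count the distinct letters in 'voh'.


Unique letters in 'voh': {h, o, v} = 3 distinct letters.

3


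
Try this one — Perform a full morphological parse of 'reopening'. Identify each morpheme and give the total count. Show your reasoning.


Step 1: Identify prefix: 're' (meaning: again)
Step 2: Identify root: 'open'
Step 3: Identify suffix(es): 'ing'
Decomposition: re- (prefix: again) + open (root) + -ing (suffix: ongoing action)
Total morphemes: 3

3 morphemes (re- (prefix: again) + open (root) + -ing (suffix: ongoing action))


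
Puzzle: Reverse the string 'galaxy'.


Reverse 'galaxy' character by character: 'yxalag'.

yxalag


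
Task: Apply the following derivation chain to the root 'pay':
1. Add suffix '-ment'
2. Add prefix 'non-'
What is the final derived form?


Step 1: Add suffix '-ment' to 'pay' = 'payment'
Step 2: Add prefix 'non-' to 'payment' = 'nonpayment'

nonpayment


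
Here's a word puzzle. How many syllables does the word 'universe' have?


Break 'universe' into syllables: u-ni-verse -> u | ni | verse = 3 syllables

3 syllables


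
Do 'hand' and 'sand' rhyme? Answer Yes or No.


Rime (stressed vowel + following sounds) of 'hand': -and = /ænd/
Rime of 'sand': -and = /ænd/
/ænd/ and /ænd/ are the same ending sound, so the words rhyme.

Yes


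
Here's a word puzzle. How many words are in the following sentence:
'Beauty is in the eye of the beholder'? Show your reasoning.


Split into words: Beauty | is | in | the | eye | of | the | beholder = 8 words.

8


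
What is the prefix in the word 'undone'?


The word 'undone' = 'un' (prefix) + 'done' (root). The prefix is 'un'.

un


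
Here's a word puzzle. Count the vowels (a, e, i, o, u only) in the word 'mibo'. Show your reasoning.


Vowels in 'mibo': i, o = 2 vowels.

2


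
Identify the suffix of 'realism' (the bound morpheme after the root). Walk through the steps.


The word 'realism' = 'real' (root) + '-ism' (suffix). The suffix is '-ism'.

ism


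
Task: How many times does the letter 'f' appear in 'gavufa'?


Letter 'f' in 'gavufa': found at position(s) 5 = 1 occurrence(s).

1


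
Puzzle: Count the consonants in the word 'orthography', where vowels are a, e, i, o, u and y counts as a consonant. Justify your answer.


Consonants in 'orthography': r, t, h, g, r, p, h, y = 8 consonants.

8


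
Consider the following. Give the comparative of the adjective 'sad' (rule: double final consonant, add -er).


Apply comparative formation (double final consonant, add -er): 'sad' -> 'sadder'.

sadder


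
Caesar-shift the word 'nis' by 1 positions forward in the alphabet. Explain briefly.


Shift each letter by 1: n -> o, i -> j, s -> t. Result: 'ojt'.

ojt


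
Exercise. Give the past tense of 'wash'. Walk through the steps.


Apply rule: Add -ed. 'wash' becomes 'washed'.

washed


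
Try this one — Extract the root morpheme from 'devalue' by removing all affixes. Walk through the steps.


Remove prefix 'de' from 'devalue' to get root 'value'.

value


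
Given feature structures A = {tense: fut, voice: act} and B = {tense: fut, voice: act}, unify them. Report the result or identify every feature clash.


Compare features:
tense: A=fut vs B=fut -> unified: fut
voice: A=act vs B=act -> unified: act
No clashes found.

Unified: {tense: fut, voice: act}


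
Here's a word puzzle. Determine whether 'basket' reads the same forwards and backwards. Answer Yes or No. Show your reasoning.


Forward: 'basket'
Reversed: 'teksab'
They differ.

No


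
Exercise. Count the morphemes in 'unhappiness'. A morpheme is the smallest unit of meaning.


Decomposition: un- (prefix) + happy (root) + -ness (suffix) = 3 morpheme(s)

3 morphemes


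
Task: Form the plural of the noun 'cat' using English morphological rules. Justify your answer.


Apply rule: Add -s. 'cat' becomes 'cats'.

cats


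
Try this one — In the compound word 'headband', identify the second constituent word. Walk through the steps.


Split 'headband' into 'head' + 'band'. The second part is 'band'.

band


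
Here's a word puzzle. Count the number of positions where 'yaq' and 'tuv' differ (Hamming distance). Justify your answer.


Alignment:
Position 1: 'y' vs 't' = DIFFER
Position 2: 'a' vs 'u' = DIFFER
Position 3: 'q' vs 'v' = DIFFER
Total differences: 3

3


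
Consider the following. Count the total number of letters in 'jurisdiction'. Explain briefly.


Spell out 'jurisdiction' and number each letter: j(1), u(2), r(3), i(4), s(5), d(6), i(7), c(8), t(9), i(10), o(11), n(12). Total: 12 letters.

12


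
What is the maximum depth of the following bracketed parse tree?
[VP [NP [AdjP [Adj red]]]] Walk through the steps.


Count bracket nesting levels:
'[' at pos 0: depth = 1
'[' at pos 4: depth = 2
'[' at pos 8: depth = 3
'[' at pos 14: depth = 4
Maximum depth reached: 4

4


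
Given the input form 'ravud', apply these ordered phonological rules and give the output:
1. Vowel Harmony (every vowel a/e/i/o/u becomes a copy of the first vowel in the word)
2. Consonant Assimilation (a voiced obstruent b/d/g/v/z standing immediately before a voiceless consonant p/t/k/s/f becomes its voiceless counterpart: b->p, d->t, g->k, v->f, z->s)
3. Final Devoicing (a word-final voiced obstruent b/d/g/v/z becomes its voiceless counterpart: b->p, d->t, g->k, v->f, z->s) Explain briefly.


Starting form: 'ravud'
Rule 1: Vowel Harmony: all vowels become 'a' (matching first vowel). 'ravud' -> 'ravad'
Rule 2: Consonant Assimilation: no voiced obstruent (b/d/g/v/z) stands immediately before a voiceless consonant (p/t/k/s/f). No change.
Rule 3: Final Devoicing: word-final voiced obstruent 'd' becomes voiceless 't'. 'ravad' -> 'ravat'
Final form: 'ravat'

ravat


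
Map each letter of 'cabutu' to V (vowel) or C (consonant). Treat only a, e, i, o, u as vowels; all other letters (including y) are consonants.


Letter mapping: c = C, a = V, b = C, u = V, t = C, u = V.

CVCVCV


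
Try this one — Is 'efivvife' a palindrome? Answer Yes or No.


Forward: 'efivvife'
Reversed: 'efivvife'
They are identical.

Yes


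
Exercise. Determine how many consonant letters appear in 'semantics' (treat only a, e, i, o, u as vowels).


Consonants in 'semantics': s, m, n, t, c, s = 6 consonants.

6


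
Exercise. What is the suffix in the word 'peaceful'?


The word 'peaceful' = 'peace' (root) + '-ful' (suffix). The suffix is '-ful'.

ful


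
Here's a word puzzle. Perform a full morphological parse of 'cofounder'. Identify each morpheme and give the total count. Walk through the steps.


Step 1: Identify prefix: 'co' (meaning: together)
Step 2: Identify root: 'found'
Step 3: Identify suffix(es): 'er'
Decomposition: co- (prefix: together) + found (root) + -er (suffix: one who)
Total morphemes: 3

3 morphemes (co- (prefix: together) + found (root) + -er (suffix: one who))


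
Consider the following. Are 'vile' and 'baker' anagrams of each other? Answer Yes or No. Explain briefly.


Sorted letters of 'vile': 'eilv'
Sorted letters of 'baker': 'abekr'
They do not match.

No


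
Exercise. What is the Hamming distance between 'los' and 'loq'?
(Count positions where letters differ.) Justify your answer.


Alignment:
Position 1: 'l' vs 'l' = match
Position 2: 'o' vs 'o' = match
Position 3: 's' vs 'q' = DIFFER
Total differences: 1

1


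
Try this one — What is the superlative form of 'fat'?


Apply superlative formation (double final consonant, add -est): 'fat' -> 'fattest'.

fattest


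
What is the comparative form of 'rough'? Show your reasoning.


Apply comparative formation (add -er): 'rough' -> 'rougher'.

rougher


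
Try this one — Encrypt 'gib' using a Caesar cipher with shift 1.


Shift each letter by 1: g -> h, i -> j, b -> c. Result: 'hjc'.

hjc


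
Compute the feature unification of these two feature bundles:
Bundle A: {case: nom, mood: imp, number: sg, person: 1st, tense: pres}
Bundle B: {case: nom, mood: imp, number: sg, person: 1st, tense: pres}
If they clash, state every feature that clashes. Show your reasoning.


Compare features:
case: A=nom vs B=nom -> unified: nom
mood: A=imp vs B=imp -> unified: imp
number: A=sg vs B=sg -> unified: sg
person: A=1st vs B=1st -> unified: 1st
tense: A=pres vs B=pres -> unified: pres
No clashes found.

Unified: {case: nom, mood: imp, number: sg, person: 1st, tense: pres}


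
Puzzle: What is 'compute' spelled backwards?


Reverse 'compute' character by character: 'etupmoc'.

etupmoc


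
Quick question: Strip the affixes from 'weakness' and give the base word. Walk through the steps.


Remove suffix '-ness' from 'weakness' to get root 'weak'.

weak


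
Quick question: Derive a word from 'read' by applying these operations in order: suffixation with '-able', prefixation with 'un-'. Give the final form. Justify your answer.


Step 1: Add suffix '-able' to 'read' = 'readable'
Step 2: Add prefix 'un-' to 'readable' = 'unreadable'

unreadable


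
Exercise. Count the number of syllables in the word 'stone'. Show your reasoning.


Break 'stone' into syllables: stone -> stone = 1 syllable

1 syllable


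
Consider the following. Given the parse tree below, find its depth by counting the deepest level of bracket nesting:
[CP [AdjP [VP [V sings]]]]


Count bracket nesting levels:
'[' at pos 0: depth = 1
'[' at pos 4: depth = 2
'[' at pos 10: depth = 3
'[' at pos 14: depth = 4
Maximum depth reached: 4

4


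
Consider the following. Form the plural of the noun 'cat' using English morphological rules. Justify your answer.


Apply rule: Add -s. 'cat' becomes 'cats'.

cats


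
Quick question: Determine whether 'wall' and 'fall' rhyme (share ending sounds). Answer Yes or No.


Rime (stressed vowel + following sounds) of 'wall': -all = /ɔːl/
Rime of 'fall': -all = /ɔːl/
/ɔːl/ and /ɔːl/ are the same ending sound, so the words rhyme.

Yes


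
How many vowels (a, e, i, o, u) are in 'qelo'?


Vowels in 'qelo': e, o = 2 vowels.

2


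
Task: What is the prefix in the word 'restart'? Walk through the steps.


The word 'restart' = 're' (prefix) + 'start' (root). The prefix is 're'.

re


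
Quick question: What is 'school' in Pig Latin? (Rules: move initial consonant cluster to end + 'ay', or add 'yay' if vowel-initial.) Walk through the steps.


'school': move consonant cluster 'sch' to end and add 'ay': 'oolschay'.

oolschay


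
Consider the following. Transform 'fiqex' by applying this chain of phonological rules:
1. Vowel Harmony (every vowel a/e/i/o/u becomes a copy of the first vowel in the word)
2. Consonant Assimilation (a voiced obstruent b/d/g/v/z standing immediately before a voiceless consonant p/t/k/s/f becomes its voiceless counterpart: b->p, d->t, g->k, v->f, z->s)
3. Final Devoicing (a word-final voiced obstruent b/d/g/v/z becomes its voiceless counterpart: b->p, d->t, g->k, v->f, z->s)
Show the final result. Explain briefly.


Starting form: 'fiqex'
Rule 1: Vowel Harmony: all vowels become 'i' (matching first vowel). 'fiqex' -> 'fiqix'
Rule 2: Consonant Assimilation: no voiced obstruent (b/d/g/v/z) stands immediately before a voiceless consonant (p/t/k/s/f). No change.
Rule 3: Final Devoicing: final consonant 'x' is not one of the voiced obstruents b/d/g/v/z. No change.
Final form: 'fiqix'

fiqix


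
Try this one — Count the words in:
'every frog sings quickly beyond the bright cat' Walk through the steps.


Split into words: every | frog | sings | quickly | beyond | the | bright | cat = 8 words.

8


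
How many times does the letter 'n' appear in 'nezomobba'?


Letter 'n' in 'nezomobba': found at position(s) 1 = 1 occurrence(s).

1


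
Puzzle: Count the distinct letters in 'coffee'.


Unique letters in 'coffee': {c, e, f, o} = 4 distinct letters.

4


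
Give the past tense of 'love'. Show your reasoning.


Apply rule: Add -d (word ends in -e). 'love' becomes 'loved'.

loved


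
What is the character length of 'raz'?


Spell out 'raz' and number each letter: r(1), a(2), z(3). Total: 3 letters.

3


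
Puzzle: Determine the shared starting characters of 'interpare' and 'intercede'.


Compare from the start: 5 characters match: 'inter'. Mismatch at position 6: 'p' vs 'c'.

inter


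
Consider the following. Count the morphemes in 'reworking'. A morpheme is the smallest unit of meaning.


Decomposition: re- (prefix) + work (root) + -ing (suffix) = 3 morpheme(s)

3 morphemes


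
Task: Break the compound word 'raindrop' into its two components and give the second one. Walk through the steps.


Split 'raindrop' into 'rain' + 'drop'. The second part is 'drop'.

drop


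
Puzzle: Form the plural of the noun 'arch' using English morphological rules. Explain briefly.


Apply rule: Add -es (sibilant/fricative ending). 'arch' becomes 'arches'.

arches


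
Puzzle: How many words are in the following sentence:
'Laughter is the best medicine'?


Split into words: Laughter | is | the | best | medicine = 5 words.

5


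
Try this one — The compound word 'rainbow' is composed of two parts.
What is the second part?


Split 'rainbow' into 'rain' + 'bow'. The second part is 'bow'.

bow


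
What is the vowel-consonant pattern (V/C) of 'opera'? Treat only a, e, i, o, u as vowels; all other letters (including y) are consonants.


Letter mapping: o = V, p = C, e = V, r = C, a = V.

VCVCV


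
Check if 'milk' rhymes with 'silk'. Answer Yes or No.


Rime (stressed vowel + following sounds) of 'milk': -ilk = /ɪlk/
Rime of 'silk': -ilk = /ɪlk/
/ɪlk/ and /ɪlk/ are the same ending sound, so the words rhyme.

Yes


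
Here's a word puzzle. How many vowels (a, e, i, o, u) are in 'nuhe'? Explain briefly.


Vowels in 'nuhe': u, e = 2 vowels.

2


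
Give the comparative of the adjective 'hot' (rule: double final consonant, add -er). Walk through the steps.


Apply comparative formation (double final consonant, add -er): 'hot' -> 'hotter'.

hotter


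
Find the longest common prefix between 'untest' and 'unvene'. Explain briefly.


Compare from the start: 2 characters match: 'un'. Mismatch at position 3: 't' vs 'v'.

un


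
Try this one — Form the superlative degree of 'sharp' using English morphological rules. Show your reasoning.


Apply superlative formation (add -est): 'sharp' -> 'sharpest'.

sharpest


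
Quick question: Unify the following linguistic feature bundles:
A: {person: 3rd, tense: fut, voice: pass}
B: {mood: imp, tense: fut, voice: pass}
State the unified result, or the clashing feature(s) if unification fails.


Compare features:
mood: A=_ vs B=imp -> unified: imp
person: A=3rd vs B=_ -> unified: 3rd
tense: A=fut vs B=fut -> unified: fut
voice: A=pass vs B=pass -> unified: pass
No clashes found.

Unified: {mood: imp, person: 3rd, tense: fut, voice: pass}


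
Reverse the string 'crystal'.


Reverse 'crystal' character by character: 'latsyrc'.

latsyrc


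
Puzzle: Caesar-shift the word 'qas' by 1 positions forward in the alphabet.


Shift each letter by 1: q -> r, a -> b, s -> t. Result: 'rbt'.

rbt


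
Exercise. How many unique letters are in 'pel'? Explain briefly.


Unique letters in 'pel': {e, l, p} = 3 distinct letters.

3


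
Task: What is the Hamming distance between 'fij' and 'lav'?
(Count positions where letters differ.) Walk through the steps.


Alignment:
Position 1: 'f' vs 'l' = DIFFER
Position 2: 'i' vs 'a' = DIFFER
Position 3: 'j' vs 'v' = DIFFER
Total differences: 3

3


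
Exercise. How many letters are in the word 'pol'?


Spell out 'pol' and number each letter: p(1), o(2), l(3). Total: 3 letters.

3


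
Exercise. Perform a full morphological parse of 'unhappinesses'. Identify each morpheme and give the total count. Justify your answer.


Step 1: Identify prefix: 'un' (meaning: not/reverse)
Step 2: Identify root: 'happy'
Step 3: Identify suffix(es): 'ness, es'
Decomposition: un- (prefix: not/reverse) + happy (root) + -ness (suffix: state of) + -es (plural)
Total morphemes: 4

4 morphemes (un- (prefix: not/reverse) + happy (root) + -ness (suffix: state of) + -es (plural))


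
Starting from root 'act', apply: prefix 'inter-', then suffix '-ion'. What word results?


Step 1: Add prefix 'inter-' to 'act' = 'interact'
Step 2: Add suffix '-ion' to 'interact' = 'interaction'

interaction


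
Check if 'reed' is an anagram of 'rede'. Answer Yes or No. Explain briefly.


Sorted letters of 'reed': 'deer'
Sorted letters of 'rede': 'deer'
They match.

Yes


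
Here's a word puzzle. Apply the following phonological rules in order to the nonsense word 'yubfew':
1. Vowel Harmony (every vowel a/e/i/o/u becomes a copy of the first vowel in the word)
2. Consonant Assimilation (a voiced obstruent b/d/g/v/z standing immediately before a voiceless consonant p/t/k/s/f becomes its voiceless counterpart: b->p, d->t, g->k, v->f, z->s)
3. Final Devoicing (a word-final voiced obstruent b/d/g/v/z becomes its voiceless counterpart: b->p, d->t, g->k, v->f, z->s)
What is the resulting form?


Starting form: 'yubfew'
Rule 1: Vowel Harmony: all vowels become 'u' (matching first vowel). 'yubfew' -> 'yubfuw'
Rule 2: Consonant Assimilation: voiced obstruent before voiceless consonant becomes voiceless ('bf' -> 'pf'). 'yubfuw' -> 'yupfuw'
Rule 3: Final Devoicing: final consonant 'w' is not one of the voiced obstruents b/d/g/v/z. No change.
Final form: 'yupfuw'

yupfuw


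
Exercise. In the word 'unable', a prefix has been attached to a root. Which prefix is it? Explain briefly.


The word 'unable' = 'un' (prefix) + 'able' (root). The prefix is 'un'.

un


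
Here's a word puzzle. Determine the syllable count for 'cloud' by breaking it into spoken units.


Break 'cloud' into syllables: cloud -> cloud = 1 syllable

1 syllable


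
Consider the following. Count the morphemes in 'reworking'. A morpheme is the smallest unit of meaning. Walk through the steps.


Decomposition: re- (prefix) + work (root) + -ing (suffix) = 3 morpheme(s)

3 morphemes


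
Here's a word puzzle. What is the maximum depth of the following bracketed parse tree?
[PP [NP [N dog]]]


Count bracket nesting levels:
'[' at pos 0: depth = 1
'[' at pos 4: depth = 2
'[' at pos 8: depth = 3
Maximum depth reached: 3

3


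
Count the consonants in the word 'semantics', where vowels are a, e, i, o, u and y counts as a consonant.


Consonants in 'semantics': s, m, n, t, c, s = 6 consonants.

6


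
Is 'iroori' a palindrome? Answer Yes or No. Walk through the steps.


Forward: 'iroori'
Reversed: 'iroori'
They are identical.

Yes


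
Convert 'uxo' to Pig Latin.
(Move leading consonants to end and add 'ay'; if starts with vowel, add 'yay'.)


'uxo' starts with a vowel, so add 'yay': 'uxoyay'.

uxoyay


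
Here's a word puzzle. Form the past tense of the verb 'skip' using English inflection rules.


Apply rule: Double final consonant and add -ed. 'skip' becomes 'skipped'.

skipped


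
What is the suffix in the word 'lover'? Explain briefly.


The word 'lover' = 'love' (root) + '-er' (suffix). The suffix is '-er'.

er


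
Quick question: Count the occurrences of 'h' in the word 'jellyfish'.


Letter 'h' in 'jellyfish': found at position(s) 9 = 1 occurrence(s).

1


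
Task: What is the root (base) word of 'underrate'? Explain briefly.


Remove prefix 'under' from 'underrate' to get root 'rate'.

rate


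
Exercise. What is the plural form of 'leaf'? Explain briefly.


Apply rule: Change -f to -ves. 'leaf' becomes 'leaves'.

leaves


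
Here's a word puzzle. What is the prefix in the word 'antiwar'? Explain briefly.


The word 'antiwar' = 'anti' (prefix) + 'war' (root). The prefix is 'anti'.

anti


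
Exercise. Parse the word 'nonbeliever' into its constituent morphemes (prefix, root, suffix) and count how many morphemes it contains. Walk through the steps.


Step 1: Identify prefix: 'non' (meaning: not)
Step 2: Identify root: 'believe'
Step 3: Identify suffix(es): 'er'
Decomposition: non- (prefix: not) + believe (root) + -er (suffix: one who)
Total morphemes: 3

3 morphemes (non- (prefix: not) + believe (root) + -er (suffix: one who))


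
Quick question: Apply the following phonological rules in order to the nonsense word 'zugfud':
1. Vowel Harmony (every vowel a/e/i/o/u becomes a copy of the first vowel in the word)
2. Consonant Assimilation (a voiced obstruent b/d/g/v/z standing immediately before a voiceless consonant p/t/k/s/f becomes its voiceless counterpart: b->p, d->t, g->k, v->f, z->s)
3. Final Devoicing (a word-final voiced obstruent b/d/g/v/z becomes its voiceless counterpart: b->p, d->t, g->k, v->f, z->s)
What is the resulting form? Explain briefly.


Starting form: 'zugfud'
Rule 1: Vowel Harmony: all vowels already match. No change.
Rule 2: Consonant Assimilation: voiced obstruent before voiceless consonant becomes voiceless ('gf' -> 'kf'). 'zugfud' -> 'zukfud'
Rule 3: Final Devoicing: word-final voiced obstruent 'd' becomes voiceless 't'. 'zukfud' -> 'zukfut'
Final form: 'zukfut'

zukfut


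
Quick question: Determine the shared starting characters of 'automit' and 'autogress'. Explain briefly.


Compare from the start: 4 characters match: 'auto'. Mismatch at position 5: 'm' vs 'g'.

auto


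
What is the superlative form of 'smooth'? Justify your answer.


Apply superlative formation (add -est): 'smooth' -> 'smoothest'.

smoothest


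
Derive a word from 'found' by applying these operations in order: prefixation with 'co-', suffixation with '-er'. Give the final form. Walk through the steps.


Step 1: Add prefix 'co-' to 'found' = 'cofound'
Step 2: Add suffix '-er' to 'cofound' = 'cofounder'

cofounder


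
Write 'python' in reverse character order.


Reverse 'python' character by character: 'nohtyp'.

nohtyp


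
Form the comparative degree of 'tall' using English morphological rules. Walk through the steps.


Apply comparative formation (add -er): 'tall' -> 'taller'.

taller


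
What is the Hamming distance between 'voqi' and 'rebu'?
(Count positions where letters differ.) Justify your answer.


Alignment:
Position 1: 'v' vs 'r' = DIFFER
Position 2: 'o' vs 'e' = DIFFER
Position 3: 'q' vs 'b' = DIFFER
Position 4: 'i' vs 'u' = DIFFER
Total differences: 4

4


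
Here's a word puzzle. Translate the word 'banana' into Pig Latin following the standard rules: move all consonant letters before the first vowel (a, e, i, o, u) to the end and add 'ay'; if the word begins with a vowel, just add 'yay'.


'banana': move consonant cluster 'b' to end and add 'ay': 'ananabay'.

ananabay


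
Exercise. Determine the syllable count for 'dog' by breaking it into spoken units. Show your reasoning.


Break 'dog' into syllables: dog -> dog = 1 syllable

1 syllable


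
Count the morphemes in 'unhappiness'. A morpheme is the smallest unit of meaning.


Decomposition: un- (prefix) + happy (root) + -ness (suffix) = 3 morpheme(s)

3 morphemes


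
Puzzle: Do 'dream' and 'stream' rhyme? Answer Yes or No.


Rime (stressed vowel + following sounds) of 'dream': -eam = /iːm/
Rime of 'stream': -eam = /iːm/
/iːm/ and /iːm/ are the same ending sound, so the words rhyme.

Yes


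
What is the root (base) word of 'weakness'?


Remove suffix '-ness' from 'weakness' to get root 'weak'.

weak


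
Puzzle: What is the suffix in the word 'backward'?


The word 'backward' = 'back' (root) + '-ward' (suffix). The suffix is '-ward'.

ward


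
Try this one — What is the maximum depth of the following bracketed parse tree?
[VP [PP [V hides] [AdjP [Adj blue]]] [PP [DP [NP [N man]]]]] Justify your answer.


Count bracket nesting levels:
'[' at pos 0: depth = 1
'[' at pos 4: depth = 2
'[' at pos 8: depth = 3
'[' at pos 18: depth = 3
'[' at pos 24: depth = 4
'[' at pos 37: depth = 2
'[' at pos 41: depth = 3
'[' at pos 45: depth = 4
'[' at pos 49: depth = 5
Maximum depth reached: 5

5


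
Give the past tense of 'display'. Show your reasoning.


Apply rule: Add -ed. 'display' becomes 'displayed'.

displayed


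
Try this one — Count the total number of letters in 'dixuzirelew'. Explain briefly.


Spell out 'dixuzirelew' and number each letter: d(1), i(2), x(3), u(4), z(5), i(6), r(7), e(8), l(9), e(10), w(11). Total: 11 letters.

11


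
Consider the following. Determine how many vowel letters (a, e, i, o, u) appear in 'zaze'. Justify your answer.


Vowels in 'zaze': a, e = 2 vowels.

2


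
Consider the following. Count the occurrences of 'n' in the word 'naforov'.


Letter 'n' in 'naforov': found at position(s) 1 = 1 occurrence(s).

1


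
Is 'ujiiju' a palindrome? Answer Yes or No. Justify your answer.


Forward: 'ujiiju'
Reversed: 'ujiiju'
They are identical.

Yes


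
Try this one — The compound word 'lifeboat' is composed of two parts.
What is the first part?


Split 'lifeboat' into 'life' + 'boat'. The first part is 'life'.

life


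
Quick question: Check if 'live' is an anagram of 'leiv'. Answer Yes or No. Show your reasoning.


Sorted letters of 'live': 'eilv'
Sorted letters of 'leiv': 'eilv'
They match.

Yes
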